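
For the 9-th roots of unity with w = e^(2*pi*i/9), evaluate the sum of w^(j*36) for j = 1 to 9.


Step 1: The sum sum_{j=1}^{n} w^(k*j) equals n if n | k, else 0.
Step 2: Here n = 9, k = 36
Step 3: Does n divide k? 9 | 36 -> True
Step 4: Sum = 9

9


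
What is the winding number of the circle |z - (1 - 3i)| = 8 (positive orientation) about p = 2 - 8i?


Step 1: Center c = (1, -3), radius = 8
Step 2: |p - c|^2 = 1^2 + (-5)^2 = 26
Step 3: r^2 = 64
Step 4: |p-c| < r so winding number = 1

1


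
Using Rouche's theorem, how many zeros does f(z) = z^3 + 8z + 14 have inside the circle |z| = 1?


Step 1: On |z| = 1 the three terms have sizes |z^3| = 1^3 = 1, |8z| = 8*1 = 8, |14| = 14
Step 2: The dominant term is g(z) = 14; let h(z) = z^3 + 8z so f = g + h
Step 3: On |z| = 1: |g| = 14 and |h| <= 1 + 8 = 9
Step 4: Since 14 > 9, |h| < |g| on |z| = 1, so by Rouche f has the same number of zeros as g inside |z| < 1
Step 5: g(z) = 14 is a nonzero constant with no zeros inside |z| < 1. Answer = 0

0


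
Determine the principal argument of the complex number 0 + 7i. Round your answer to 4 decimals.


Step 1: z = 0 + 7i
Step 2: arg(z) = atan2(7, 0)
Step 3: arg(z) = 1.5708

1.5708


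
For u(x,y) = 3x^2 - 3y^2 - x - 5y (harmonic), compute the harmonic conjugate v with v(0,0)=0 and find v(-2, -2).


Step 1: v_x = -u_y = 6y + 5
Step 2: v_y = u_x = 6x - 1
Step 3: v = 6xy + 5x - y + C
Step 4: v(0,0) = 0 => C = 0
Step 5: v(-2, -2) = 16

16


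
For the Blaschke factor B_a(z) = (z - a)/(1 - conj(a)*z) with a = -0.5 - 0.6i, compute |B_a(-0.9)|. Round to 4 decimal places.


Step 1: Numerator z0 - a = -0.9 - (-0.5 - 0.6i) = -0.4 + 0.6i
Step 2: Denominator 1 - conj(a)*z0 = 1 - (-0.5 + 0.6i)*(-0.9) = 0.55 + 0.54i
Step 3: |z0 - a|^2 = (-0.4)^2 + 0.6^2 = 0.52; |1 - conj(a)*z0|^2 = 0.55^2 + 0.54^2 = 0.5941
Step 4: |B_a(-0.9)| = sqrt(0.52 / 0.5941) = sqrt(0.875274)
Step 5: = 0.9356

0.9356


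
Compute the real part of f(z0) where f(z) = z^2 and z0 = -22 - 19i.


Step 1: z0 = -22 - 19i
Step 2: z0^2 = (-22)^2 - (-19)^2 + 836i
Step 3: real part = 484 - 361 = 123

123


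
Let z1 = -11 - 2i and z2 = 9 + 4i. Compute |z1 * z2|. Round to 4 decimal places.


Step 1: |z1| = sqrt((-11)^2 + (-2)^2) = sqrt(125)
Step 2: |z2| = sqrt(9^2 + 4^2) = sqrt(97)
Step 3: |z1*z2| = |z1|*|z2| = sqrt(125) * sqrt(97) = sqrt(125 * 97) = sqrt(12125)
Step 4: = 110.1136

110.1136


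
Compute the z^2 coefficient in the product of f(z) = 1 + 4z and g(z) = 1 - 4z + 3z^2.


Step 1: z^2 term in f*g comes from: (1)*(3z^2) + (4z)*(-4z) + (0)*(1)
Step 2: = 3 - 16 + 0
Step 3: = -13

-13


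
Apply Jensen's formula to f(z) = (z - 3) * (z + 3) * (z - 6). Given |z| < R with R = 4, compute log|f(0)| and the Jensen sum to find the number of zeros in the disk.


Jensen's formula: (1/2pi)*integral log|f(Re^it)|dt = log|f(0)| + sum_{|a_k|<R} log(R/|a_k|)
Step 1: f(0) = (-3) * 3 * (-6) = 54
Step 2: log|f(0)| = log|3| + log|-3| + log|6| = 3.989
Step 3: Zeros inside |z| < 4: 3, -3
Step 4: Jensen sum = log(4/3) + log(4/3) = 0.5754
Step 5: n(R) = number of terms in the Jensen sum = count of zeros inside |z| < 4 = 2

2


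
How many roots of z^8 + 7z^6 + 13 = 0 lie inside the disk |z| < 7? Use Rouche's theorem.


Step 1: On |z| = 7 the three terms have sizes |z^8| = 7^8 = 5764801, |7z^6| = 7*7^6 = 823543, |13| = 13
Step 2: The dominant term is g(z) = z^8; let h(z) = 7z^6 + 13 so f = g + h
Step 3: On |z| = 7: |g| = 5764801 and |h| <= 823543 + 13 = 823556
Step 4: Since 5764801 > 823556, |h| < |g| on |z| = 7, so by Rouche f has the same number of zeros as g inside |z| < 7
Step 5: g(z) = z^8 has 8 zeros (all at the origin) inside |z| < 7. Answer = 8

8


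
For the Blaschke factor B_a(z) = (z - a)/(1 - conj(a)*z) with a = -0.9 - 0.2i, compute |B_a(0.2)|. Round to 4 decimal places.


Step 1: Numerator z0 - a = 0.2 - (-0.9 - 0.2i) = 1.1 + 0.2i
Step 2: Denominator 1 - conj(a)*z0 = 1 - (-0.9 + 0.2i)*0.2 = 1.18 - 0.04i
Step 3: |z0 - a|^2 = 1.1^2 + 0.2^2 = 1.25; |1 - conj(a)*z0|^2 = 1.18^2 + (-0.04)^2 = 1.394
Step 4: |B_a(0.2)| = sqrt(1.25 / 1.394) = sqrt(0.8967)
Step 5: = 0.9469

0.9469


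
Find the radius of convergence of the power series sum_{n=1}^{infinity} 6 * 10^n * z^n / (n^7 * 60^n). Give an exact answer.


Step 1: General term a_n = 6 * 10^n / (n^7 * 60^n)
Step 2: By the root test, |a_n|^(1/n) = 6^(1/n) * 10 / (n^(7/n) * 60) -> 10/60 as n -> infinity (since 6^(1/n) -> 1 and n^(7/n) -> 1)
Step 3: R = 1/lim|a_n|^(1/n) = 60/10 = 6

6


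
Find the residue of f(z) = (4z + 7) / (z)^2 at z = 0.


Step 1: Pole of order 2 at z = 0
Step 2: Res = lim d/dz [(z)^2 * f(z)] as z -> 0
Step 3: (z)^2 * f(z) = 4z + 7
Step 4: d/dz[4z + 7] = 4

4


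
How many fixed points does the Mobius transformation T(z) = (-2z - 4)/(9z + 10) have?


Step 1: Fixed points satisfy T(z) = z
Step 2: 9z^2 + 12z + 4 = 0
Step 3: Discriminant = 12^2 - 4*9*4 = 0
Step 4: Number of fixed points = 1

1


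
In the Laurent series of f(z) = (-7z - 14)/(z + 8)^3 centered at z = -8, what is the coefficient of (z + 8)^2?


Step 1: Write the numerator in powers of (z + 8): -7z - 14 = -7(z + 8) + (-7*(-8) - 14) = -7(z + 8) + 42
Step 2: Divide by (z + 8)^3: f(z) = 42(z + 8)^(-3) - 7(z + 8)^(-2)
Step 3: This finite sum is the Laurent series of f about z = -8.
Step 4: Only the powers -3 and -2 appear, so the coefficient of (z + 8)^2 = 0

0


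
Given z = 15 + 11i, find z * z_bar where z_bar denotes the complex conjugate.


Step 1: conj(z) = 15 - 11i
Step 2: z * conj(z) = 15^2 + 11^2
Step 3: = 225 + 121 = 346

346


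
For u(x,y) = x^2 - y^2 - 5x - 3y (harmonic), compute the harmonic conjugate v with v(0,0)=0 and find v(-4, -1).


Step 1: v_x = -u_y = 2y + 3
Step 2: v_y = u_x = 2x - 5
Step 3: v = 2xy + 3x - 5y + C
Step 4: v(0,0) = 0 => C = 0
Step 5: v(-4, -1) = 1

1


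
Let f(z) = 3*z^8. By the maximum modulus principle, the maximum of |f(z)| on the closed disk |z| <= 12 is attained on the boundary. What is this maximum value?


Step 1: On |z| = 12, |f(z)| = 3 * |z|^8 = 3 * 12^8
Step 2: By maximum modulus principle, maximum is on boundary.
Step 3: Maximum = 3 * 429981696 = 1289945088

1289945088


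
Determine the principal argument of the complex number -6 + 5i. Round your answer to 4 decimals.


Step 1: z = -6 + 5i
Step 2: arg(z) = atan2(5, -6)
Step 3: arg(z) = 2.4469

2.4469


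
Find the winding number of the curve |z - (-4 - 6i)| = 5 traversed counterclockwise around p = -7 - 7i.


Step 1: Center c = (-4, -6), radius = 5
Step 2: |p - c|^2 = (-3)^2 + (-1)^2 = 10
Step 3: r^2 = 25
Step 4: |p-c| < r so winding number = 1

1


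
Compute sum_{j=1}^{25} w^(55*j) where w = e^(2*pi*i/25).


Step 1: The sum sum_{j=1}^{n} w^(k*j) equals n if n | k, else 0.
Step 2: Here n = 25, k = 55
Step 3: Does n divide k? 25 | 55 -> False
Step 4: Sum = 0

0


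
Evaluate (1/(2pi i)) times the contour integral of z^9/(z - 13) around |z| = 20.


Step 1: f(z) = z^9, a = 13 is inside |z| = 20
Step 2: By Cauchy integral formula: (1/(2pi*i)) * integral = f(a)
Step 3: f(13) = 13^9 = 10604499373

10604499373


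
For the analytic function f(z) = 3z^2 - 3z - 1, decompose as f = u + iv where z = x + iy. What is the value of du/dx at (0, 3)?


Step 1: f(z) = 3(x+iy)^2 - 3(x+iy) - 1
Step 2: u = 3(x^2 - y^2) - 3x - 1
Step 3: u_x = 6x - 3
Step 4: At (0, 3): u_x = 0 - 3 = -3

-3


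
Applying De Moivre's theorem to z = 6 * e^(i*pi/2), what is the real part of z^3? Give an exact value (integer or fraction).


Step 1: By De Moivre's theorem, z^3 = 6^3 * e^(i*3*pi/2) = 216 * (cos(3*pi/2) + i*sin(3*pi/2))
Step 2: |z|^3 = 6^3 = 216
Step 3: The angle 3*pi/2 already lies in [0, 2*pi)
Step 4: cos(3*pi/2) = 0
Step 5: Re(z^3) = 216 * 0 = 0

0


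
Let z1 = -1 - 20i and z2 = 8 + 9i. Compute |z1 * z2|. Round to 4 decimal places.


Step 1: |z1| = sqrt((-1)^2 + (-20)^2) = sqrt(401)
Step 2: |z2| = sqrt(8^2 + 9^2) = sqrt(145)
Step 3: |z1*z2| = |z1|*|z2| = sqrt(401) * sqrt(145) = sqrt(401 * 145) = sqrt(58145)
Step 4: = 241.1327

241.1327


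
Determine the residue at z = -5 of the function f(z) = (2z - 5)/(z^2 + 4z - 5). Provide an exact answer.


Step 1: Q(z) = z^2 + 4z - 5 = (z + 5)(z - 1)
Step 2: Q'(z) = 2z + 4
Step 3: Q'(-5) = -6, P(-5) = -15
Step 4: Res = P(-5)/Q'(-5) = -15/(-6) = 5/2

5/2


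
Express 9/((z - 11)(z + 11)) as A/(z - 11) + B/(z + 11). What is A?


Step 1: Multiply both sides by (z - 11) and set z = 11
Step 2: A = 9 / (11 + 11)
Step 3: A = 9 / 22
Step 4: A = 9/22

9/22


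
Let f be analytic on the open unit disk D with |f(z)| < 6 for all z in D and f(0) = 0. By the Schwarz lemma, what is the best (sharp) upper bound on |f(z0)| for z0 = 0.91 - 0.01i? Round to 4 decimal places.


Step 1: g = f/6 maps D -> D with g(0) = 0, so by the Schwarz lemma |g(z)| <= |z|, i.e. |f(z)| <= 6|z|; this is sharp (f(z) = 6z).
Step 2: |z0|^2 = 0.91^2 + (-0.01)^2 = 0.8282
Step 3: |z0| = sqrt(0.8282) = 0.910055
Step 4: Best bound = 6 * |z0| = 6 * 0.910055 = 5.4603

5.4603


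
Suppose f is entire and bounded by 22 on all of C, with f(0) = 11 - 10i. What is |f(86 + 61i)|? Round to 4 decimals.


Step 1: By Liouville's theorem, a bounded entire function is constant.
Step 2: f(z) = f(0) = 11 - 10i for all z.
Step 3: |f(w)| = |11 - 10i| = sqrt(121 + 100)
Step 4: = 14.8661

14.8661


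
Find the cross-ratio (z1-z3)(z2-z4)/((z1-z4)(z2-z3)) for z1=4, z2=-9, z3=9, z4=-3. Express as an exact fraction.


Step 1: (z1-z3)(z2-z4) = (-5) * (-6) = 30
Step 2: (z1-z4)(z2-z3) = 7 * (-18) = -126
Step 3: Cross-ratio = -30/126 = -5/21

-5/21


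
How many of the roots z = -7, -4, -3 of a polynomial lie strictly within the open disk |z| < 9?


Step 1: Check each root:
  z = -7: |-7| = 7 < 9
  z = -4: |-4| = 4 < 9
  z = -3: |-3| = 3 < 9
Step 2: Count = 3

3


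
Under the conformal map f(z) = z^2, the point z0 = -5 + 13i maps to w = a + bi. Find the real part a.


Step 1: z0 = -5 + 13i
Step 2: z0^2 = (-5)^2 - 13^2 - 130i
Step 3: real part = 25 - 169 = -144

-144


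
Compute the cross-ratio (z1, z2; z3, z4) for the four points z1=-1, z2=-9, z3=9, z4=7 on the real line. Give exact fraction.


Step 1: (z1-z3)(z2-z4) = (-10) * (-16) = 160
Step 2: (z1-z4)(z2-z3) = (-8) * (-18) = 144
Step 3: Cross-ratio = 160/144 = 10/9

10/9


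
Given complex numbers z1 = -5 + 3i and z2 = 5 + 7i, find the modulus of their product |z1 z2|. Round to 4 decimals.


Step 1: |z1| = sqrt((-5)^2 + 3^2) = sqrt(34)
Step 2: |z2| = sqrt(5^2 + 7^2) = sqrt(74)
Step 3: |z1*z2| = |z1|*|z2| = sqrt(34) * sqrt(74) = sqrt(34 * 74) = sqrt(2516)
Step 4: = 50.1597

50.1597


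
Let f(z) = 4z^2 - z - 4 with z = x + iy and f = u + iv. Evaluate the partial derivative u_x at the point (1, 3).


Step 1: f(z) = 4(x+iy)^2 - (x+iy) - 4
Step 2: u = 4(x^2 - y^2) - x - 4
Step 3: u_x = 8x - 1
Step 4: At (1, 3): u_x = 8 - 1 = 7

7


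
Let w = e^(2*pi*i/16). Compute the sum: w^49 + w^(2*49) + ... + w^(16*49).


Step 1: The sum sum_{j=1}^{n} w^(k*j) equals n if n | k, else 0.
Step 2: Here n = 16, k = 49
Step 3: Does n divide k? 16 | 49 -> False
Step 4: Sum = 0

0


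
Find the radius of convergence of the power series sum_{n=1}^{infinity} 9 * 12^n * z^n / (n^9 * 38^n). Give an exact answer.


Step 1: General term a_n = 9 * 12^n / (n^9 * 38^n)
Step 2: By the root test, |a_n|^(1/n) = 9^(1/n) * 12 / (n^(9/n) * 38) -> 12/38 as n -> infinity (since 9^(1/n) -> 1 and n^(9/n) -> 1)
Step 3: R = 1/lim|a_n|^(1/n) = 38/12 = 19/6

19/6


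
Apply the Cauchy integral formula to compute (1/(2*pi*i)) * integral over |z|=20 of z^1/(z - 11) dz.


Step 1: f(z) = z^1, a = 11 is inside |z| = 20
Step 2: By Cauchy integral formula: (1/(2pi*i)) * integral = f(a)
Step 3: f(11) = 11^1 = 11

11


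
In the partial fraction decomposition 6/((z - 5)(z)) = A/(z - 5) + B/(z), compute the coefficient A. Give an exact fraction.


Step 1: Multiply both sides by (z - 5) and set z = 5
Step 2: A = 6 / (5 - 0)
Step 3: A = 6 / 5
Step 4: A = 6/5

6/5


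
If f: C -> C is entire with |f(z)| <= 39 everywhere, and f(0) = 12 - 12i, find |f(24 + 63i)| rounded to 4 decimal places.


Step 1: By Liouville's theorem, a bounded entire function is constant.
Step 2: f(z) = f(0) = 12 - 12i for all z.
Step 3: |f(w)| = |12 - 12i| = sqrt(144 + 144)
Step 4: = 16.9706

16.9706


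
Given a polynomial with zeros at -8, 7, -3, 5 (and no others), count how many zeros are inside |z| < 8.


Step 1: Check each root:
  z = -8: |-8| = 8 >= 8
  z = 7: |7| = 7 < 8
  z = -3: |-3| = 3 < 8
  z = 5: |5| = 5 < 8
Step 2: Count = 3

3


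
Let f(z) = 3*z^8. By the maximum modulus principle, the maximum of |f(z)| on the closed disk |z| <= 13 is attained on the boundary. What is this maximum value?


Step 1: On |z| = 13, |f(z)| = 3 * |z|^8 = 3 * 13^8
Step 2: By maximum modulus principle, maximum is on boundary.
Step 3: Maximum = 3 * 815730721 = 2447192163

2447192163


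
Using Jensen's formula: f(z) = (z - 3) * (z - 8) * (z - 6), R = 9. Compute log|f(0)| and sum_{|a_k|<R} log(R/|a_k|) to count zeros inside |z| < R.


Jensen's formula: (1/2pi)*integral log|f(Re^it)|dt = log|f(0)| + sum_{|a_k|<R} log(R/|a_k|)
Step 1: f(0) = (-3) * (-8) * (-6) = -144
Step 2: log|f(0)| = log|3| + log|8| + log|6| = 4.9698
Step 3: Zeros inside |z| < 9: 3, 8, 6
Step 4: Jensen sum = log(9/3) + log(9/8) + log(9/6) = 1.6219
Step 5: n(R) = number of terms in the Jensen sum = count of zeros inside |z| < 9 = 3

3


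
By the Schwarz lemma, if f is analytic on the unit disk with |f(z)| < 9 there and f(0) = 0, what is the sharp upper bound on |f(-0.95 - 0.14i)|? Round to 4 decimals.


Step 1: g = f/9 maps D -> D with g(0) = 0, so by the Schwarz lemma |g(z)| <= |z|, i.e. |f(z)| <= 9|z|; this is sharp (f(z) = 9z).
Step 2: |z0|^2 = (-0.95)^2 + (-0.14)^2 = 0.9221
Step 3: |z0| = sqrt(0.9221) = 0.96026
Step 4: Best bound = 9 * |z0| = 9 * 0.96026 = 8.6423

8.6423


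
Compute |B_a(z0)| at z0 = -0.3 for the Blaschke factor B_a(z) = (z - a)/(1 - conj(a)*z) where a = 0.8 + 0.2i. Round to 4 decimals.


Step 1: Numerator z0 - a = -0.3 - (0.8 + 0.2i) = -1.1 - 0.2i
Step 2: Denominator 1 - conj(a)*z0 = 1 - (0.8 - 0.2i)*(-0.3) = 1.24 - 0.06i
Step 3: |z0 - a|^2 = (-1.1)^2 + (-0.2)^2 = 1.25; |1 - conj(a)*z0|^2 = 1.24^2 + (-0.06)^2 = 1.5412
Step 4: |B_a(-0.3)| = sqrt(1.25 / 1.5412) = sqrt(0.811056)
Step 5: = 0.9006

0.9006


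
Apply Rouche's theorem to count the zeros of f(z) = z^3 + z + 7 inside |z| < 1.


Step 1: On |z| = 1 the three terms have sizes |z^3| = 1^3 = 1, |z| = 1, |7| = 7
Step 2: The dominant term is g(z) = 7; let h(z) = z^3 + z so f = g + h
Step 3: On |z| = 1: |g| = 7 and |h| <= 1 + 1 = 2
Step 4: Since 7 > 2, |h| < |g| on |z| = 1, so by Rouche f has the same number of zeros as g inside |z| < 1
Step 5: g(z) = 7 is a nonzero constant with no zeros inside |z| < 1. Answer = 0

0


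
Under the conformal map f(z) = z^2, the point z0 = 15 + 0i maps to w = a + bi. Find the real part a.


Step 1: z0 = 15 + 0i
Step 2: z0^2 = 15^2 - 0^2 + 0i
Step 3: real part = 225 - 0 = 225

225


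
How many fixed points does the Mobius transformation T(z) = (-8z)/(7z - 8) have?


Step 1: Fixed points satisfy T(z) = z
Step 2: 7z^2 = 0
Step 3: Discriminant = 0^2 - 4*7*0 = 0
Step 4: Number of fixed points = 1

1


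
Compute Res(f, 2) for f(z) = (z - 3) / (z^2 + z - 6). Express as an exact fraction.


Step 1: Q(z) = z^2 + z - 6 = (z - 2)(z + 3)
Step 2: Q'(z) = 2z + 1
Step 3: Q'(2) = 5, P(2) = -1
Step 4: Res = P(2)/Q'(2) = -1/5 = -1/5

-1/5


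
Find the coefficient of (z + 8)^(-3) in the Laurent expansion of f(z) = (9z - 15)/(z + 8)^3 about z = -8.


Step 1: Write the numerator in powers of (z + 8): 9z - 15 = 9(z + 8) + (9*(-8) - 15) = 9(z + 8) - 87
Step 2: Divide by (z + 8)^3: f(z) = -87(z + 8)^(-3) + 9(z + 8)^(-2)
Step 3: This finite sum is the Laurent series of f about z = -8.
Step 4: Coefficient of (z + 8)^(-3) = 9*(-8) - 15 = -87

-87


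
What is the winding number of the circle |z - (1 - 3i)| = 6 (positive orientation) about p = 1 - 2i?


Step 1: Center c = (1, -3), radius = 6
Step 2: |p - c|^2 = 0^2 + 1^2 = 1
Step 3: r^2 = 36
Step 4: |p-c| < r so winding number = 1

1


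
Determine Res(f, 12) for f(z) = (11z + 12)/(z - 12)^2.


Step 1: Pole of order 2 at z = 12
Step 2: Res = lim d/dz [(z - 12)^2 * f(z)] as z -> 12
Step 3: (z - 12)^2 * f(z) = 11z + 12
Step 4: d/dz[11z + 12] = 11

11


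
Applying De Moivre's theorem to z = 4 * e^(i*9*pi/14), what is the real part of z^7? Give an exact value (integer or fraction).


Step 1: By De Moivre's theorem, z^7 = 4^7 * e^(i*7*9*pi/14) = 16384 * (cos(9*pi/2) + i*sin(9*pi/2))
Step 2: |z|^7 = 4^7 = 16384
Step 3: Reduce the angle mod 2*pi: 9*pi/2 - 4*pi = pi/2
Step 4: cos(pi/2) = 0
Step 5: Re(z^7) = 16384 * 0 = 0

0


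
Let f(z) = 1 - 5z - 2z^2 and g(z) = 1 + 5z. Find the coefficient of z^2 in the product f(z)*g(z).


Step 1: z^2 term in f*g comes from: (1)*(0) + (-5z)*(5z) + (-2z^2)*(1)
Step 2: = 0 - 25 - 2
Step 3: = -27

-27


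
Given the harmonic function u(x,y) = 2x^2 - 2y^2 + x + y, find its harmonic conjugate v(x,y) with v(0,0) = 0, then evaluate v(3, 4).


Step 1: v_x = -u_y = 4y - 1
Step 2: v_y = u_x = 4x + 1
Step 3: v = 4xy - x + y + C
Step 4: v(0,0) = 0 => C = 0
Step 5: v(3, 4) = 49

49


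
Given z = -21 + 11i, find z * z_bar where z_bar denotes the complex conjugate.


Step 1: conj(z) = -21 - 11i
Step 2: z * conj(z) = (-21)^2 + 11^2
Step 3: = 441 + 121 = 562

562


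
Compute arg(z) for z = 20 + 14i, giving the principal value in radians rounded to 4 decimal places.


Step 1: z = 20 + 14i
Step 2: arg(z) = atan2(14, 20)
Step 3: arg(z) = 0.6107

0.6107


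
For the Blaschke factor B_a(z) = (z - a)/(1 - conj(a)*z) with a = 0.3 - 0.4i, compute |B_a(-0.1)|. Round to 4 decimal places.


Step 1: Numerator z0 - a = -0.1 - (0.3 - 0.4i) = -0.4 + 0.4i
Step 2: Denominator 1 - conj(a)*z0 = 1 - (0.3 + 0.4i)*(-0.1) = 1.03 + 0.04i
Step 3: |z0 - a|^2 = (-0.4)^2 + 0.4^2 = 0.32; |1 - conj(a)*z0|^2 = 1.03^2 + 0.04^2 = 1.0625
Step 4: |B_a(-0.1)| = sqrt(0.32 / 1.0625) = sqrt(0.301176)
Step 5: = 0.5488

0.5488


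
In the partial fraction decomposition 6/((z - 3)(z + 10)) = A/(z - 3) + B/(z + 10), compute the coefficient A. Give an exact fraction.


Step 1: Multiply both sides by (z - 3) and set z = 3
Step 2: A = 6 / (3 + 10)
Step 3: A = 6 / 13
Step 4: A = 6/13

6/13


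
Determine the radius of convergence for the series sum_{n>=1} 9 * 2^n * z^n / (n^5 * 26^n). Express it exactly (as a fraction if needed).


Step 1: General term a_n = 9 * 2^n / (n^5 * 26^n)
Step 2: By the root test, |a_n|^(1/n) = 9^(1/n) * 2 / (n^(5/n) * 26) -> 2/26 as n -> infinity (since 9^(1/n) -> 1 and n^(5/n) -> 1)
Step 3: R = 1/lim|a_n|^(1/n) = 26/2 = 13

13


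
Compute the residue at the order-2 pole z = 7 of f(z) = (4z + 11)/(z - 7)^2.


Step 1: Pole of order 2 at z = 7
Step 2: Res = lim d/dz [(z - 7)^2 * f(z)] as z -> 7
Step 3: (z - 7)^2 * f(z) = 4z + 11
Step 4: d/dz[4z + 11] = 4

4


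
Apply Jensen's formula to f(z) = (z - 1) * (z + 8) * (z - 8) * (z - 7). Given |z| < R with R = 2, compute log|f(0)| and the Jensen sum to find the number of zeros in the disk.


Jensen's formula: (1/2pi)*integral log|f(Re^it)|dt = log|f(0)| + sum_{|a_k|<R} log(R/|a_k|)
Step 1: f(0) = (-1) * 8 * (-8) * (-7) = -448
Step 2: log|f(0)| = log|1| + log|-8| + log|8| + log|7| = 6.1048
Step 3: Zeros inside |z| < 2: 1
Step 4: Jensen sum = log(2/1) = 0.6931
Step 5: n(R) = number of terms in the Jensen sum = count of zeros inside |z| < 2 = 1

1


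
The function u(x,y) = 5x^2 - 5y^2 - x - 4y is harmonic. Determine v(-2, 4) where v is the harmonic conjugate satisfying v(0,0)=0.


Step 1: v_x = -u_y = 10y + 4
Step 2: v_y = u_x = 10x - 1
Step 3: v = 10xy + 4x - y + C
Step 4: v(0,0) = 0 => C = 0
Step 5: v(-2, 4) = -92

-92


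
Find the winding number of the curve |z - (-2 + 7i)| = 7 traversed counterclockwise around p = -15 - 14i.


Step 1: Center c = (-2, 7), radius = 7
Step 2: |p - c|^2 = (-13)^2 + (-21)^2 = 610
Step 3: r^2 = 49
Step 4: |p-c| > r so winding number = 0

0


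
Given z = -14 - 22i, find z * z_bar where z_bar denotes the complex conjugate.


Step 1: conj(z) = -14 + 22i
Step 2: z * conj(z) = (-14)^2 + (-22)^2
Step 3: = 196 + 484 = 680

680


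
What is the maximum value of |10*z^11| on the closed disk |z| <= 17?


Step 1: On |z| = 17, |f(z)| = 10 * |z|^11 = 10 * 17^11
Step 2: By maximum modulus principle, maximum is on boundary.
Step 3: Maximum = 10 * 34271896307633 = 342718963076330

342718963076330


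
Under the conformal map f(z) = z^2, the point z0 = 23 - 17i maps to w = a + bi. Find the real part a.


Step 1: z0 = 23 - 17i
Step 2: z0^2 = 23^2 - (-17)^2 - 782i
Step 3: real part = 529 - 289 = 240

240


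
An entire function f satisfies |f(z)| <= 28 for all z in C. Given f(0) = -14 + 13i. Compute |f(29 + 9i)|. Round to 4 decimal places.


Step 1: By Liouville's theorem, a bounded entire function is constant.
Step 2: f(z) = f(0) = -14 + 13i for all z.
Step 3: |f(w)| = |-14 + 13i| = sqrt(196 + 169)
Step 4: = 19.105

19.105


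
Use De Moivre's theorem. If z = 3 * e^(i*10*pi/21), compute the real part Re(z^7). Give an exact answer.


Step 1: By De Moivre's theorem, z^7 = 3^7 * e^(i*7*10*pi/21) = 2187 * (cos(10*pi/3) + i*sin(10*pi/3))
Step 2: |z|^7 = 3^7 = 2187
Step 3: Reduce the angle mod 2*pi: 10*pi/3 - 2*pi = 4*pi/3
Step 4: cos(4*pi/3) = -1/2
Step 5: Re(z^7) = 2187 * (-1/2) = -2187/2

-2187/2


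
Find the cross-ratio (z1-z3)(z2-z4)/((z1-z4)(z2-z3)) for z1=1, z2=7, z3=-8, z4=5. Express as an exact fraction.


Step 1: (z1-z3)(z2-z4) = 9 * 2 = 18
Step 2: (z1-z4)(z2-z3) = (-4) * 15 = -60
Step 3: Cross-ratio = -18/60 = -3/10

-3/10


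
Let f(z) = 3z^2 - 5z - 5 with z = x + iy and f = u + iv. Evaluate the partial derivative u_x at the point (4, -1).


Step 1: f(z) = 3(x+iy)^2 - 5(x+iy) - 5
Step 2: u = 3(x^2 - y^2) - 5x - 5
Step 3: u_x = 6x - 5
Step 4: At (4, -1): u_x = 24 - 5 = 19

19


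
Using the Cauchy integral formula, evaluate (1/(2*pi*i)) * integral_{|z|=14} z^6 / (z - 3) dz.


Step 1: f(z) = z^6, a = 3 is inside |z| = 14
Step 2: By Cauchy integral formula: (1/(2pi*i)) * integral = f(a)
Step 3: f(3) = 3^6 = 729

729


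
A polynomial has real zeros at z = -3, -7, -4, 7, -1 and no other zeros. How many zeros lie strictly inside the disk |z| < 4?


Step 1: Check each root:
  z = -3: |-3| = 3 < 4
  z = -7: |-7| = 7 >= 4
  z = -4: |-4| = 4 >= 4
  z = 7: |7| = 7 >= 4
  z = -1: |-1| = 1 < 4
Step 2: Count = 2

2


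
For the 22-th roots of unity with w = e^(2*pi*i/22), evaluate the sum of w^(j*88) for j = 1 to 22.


Step 1: The sum sum_{j=1}^{n} w^(k*j) equals n if n | k, else 0.
Step 2: Here n = 22, k = 88
Step 3: Does n divide k? 22 | 88 -> True
Step 4: Sum = 22

22


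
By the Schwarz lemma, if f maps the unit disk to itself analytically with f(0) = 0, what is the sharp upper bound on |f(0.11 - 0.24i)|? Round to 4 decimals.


Step 1: Schwarz lemma: if f: D -> D is analytic with f(0) = 0, then |f(z)| <= |z| for all z in D, and this is sharp (f(z) = z).
Step 2: |z0|^2 = 0.11^2 + (-0.24)^2 = 0.0697
Step 3: |z0| = sqrt(0.0697) = 0.264008
Step 4: Best bound = |z0| = 0.264

0.264


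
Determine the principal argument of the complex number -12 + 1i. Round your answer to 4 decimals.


Step 1: z = -12 + 1i
Step 2: arg(z) = atan2(1, -12)
Step 3: arg(z) = 3.0585

3.0585


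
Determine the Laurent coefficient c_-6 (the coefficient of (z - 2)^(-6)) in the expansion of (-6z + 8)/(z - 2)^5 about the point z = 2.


Step 1: Write the numerator in powers of (z - 2): -6z + 8 = -6(z - 2) + (-6*2 + 8) = -6(z - 2) - 4
Step 2: Divide by (z - 2)^5: f(z) = -4(z - 2)^(-5) - 6(z - 2)^(-4)
Step 3: This finite sum is the Laurent series of f about z = 2.
Step 4: Only the powers -5 and -4 appear, so the coefficient of (z - 2)^(-6) = 0

0


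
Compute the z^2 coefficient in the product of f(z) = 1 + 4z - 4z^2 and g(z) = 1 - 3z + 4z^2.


Step 1: z^2 term in f*g comes from: (1)*(4z^2) + (4z)*(-3z) + (-4z^2)*(1)
Step 2: = 4 - 12 - 4
Step 3: = -12

-12


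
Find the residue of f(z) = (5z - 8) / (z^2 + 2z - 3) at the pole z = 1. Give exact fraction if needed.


Step 1: Q(z) = z^2 + 2z - 3 = (z - 1)(z + 3)
Step 2: Q'(z) = 2z + 2
Step 3: Q'(1) = 4, P(1) = -3
Step 4: Res = P(1)/Q'(1) = -3/4 = -3/4

-3/4


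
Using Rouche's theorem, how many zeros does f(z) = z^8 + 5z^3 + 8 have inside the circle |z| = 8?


Step 1: On |z| = 8 the three terms have sizes |z^8| = 8^8 = 16777216, |5z^3| = 5*8^3 = 2560, |8| = 8
Step 2: The dominant term is g(z) = z^8; let h(z) = 5z^3 + 8 so f = g + h
Step 3: On |z| = 8: |g| = 16777216 and |h| <= 2560 + 8 = 2568
Step 4: Since 16777216 > 2568, |h| < |g| on |z| = 8, so by Rouche f has the same number of zeros as g inside |z| < 8
Step 5: g(z) = z^8 has 8 zeros (all at the origin) inside |z| < 8. Answer = 8

8


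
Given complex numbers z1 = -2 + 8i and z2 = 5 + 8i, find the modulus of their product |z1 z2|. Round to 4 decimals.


Step 1: |z1| = sqrt((-2)^2 + 8^2) = sqrt(68)
Step 2: |z2| = sqrt(5^2 + 8^2) = sqrt(89)
Step 3: |z1*z2| = |z1|*|z2| = sqrt(68) * sqrt(89) = sqrt(68 * 89) = sqrt(6052)
Step 4: = 77.7946

77.7946


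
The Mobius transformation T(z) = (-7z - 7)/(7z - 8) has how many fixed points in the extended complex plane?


Step 1: Fixed points satisfy T(z) = z
Step 2: 7z^2 - z + 7 = 0
Step 3: Discriminant = (-1)^2 - 4*7*7 = -195
Step 4: Number of fixed points = 2

2


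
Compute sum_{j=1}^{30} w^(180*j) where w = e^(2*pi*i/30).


Step 1: The sum sum_{j=1}^{n} w^(k*j) equals n if n | k, else 0.
Step 2: Here n = 30, k = 180
Step 3: Does n divide k? 30 | 180 -> True
Step 4: Sum = 30

30


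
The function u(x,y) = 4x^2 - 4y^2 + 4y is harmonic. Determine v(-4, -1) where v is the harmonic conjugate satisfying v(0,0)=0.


Step 1: v_x = -u_y = 8y - 4
Step 2: v_y = u_x = 8x + 0
Step 3: v = 8xy - 4x + C
Step 4: v(0,0) = 0 => C = 0
Step 5: v(-4, -1) = 48

48


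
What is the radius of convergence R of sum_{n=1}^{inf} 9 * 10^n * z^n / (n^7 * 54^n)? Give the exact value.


Step 1: General term a_n = 9 * 10^n / (n^7 * 54^n)
Step 2: By the root test, |a_n|^(1/n) = 9^(1/n) * 10 / (n^(7/n) * 54) -> 10/54 as n -> infinity (since 9^(1/n) -> 1 and n^(7/n) -> 1)
Step 3: R = 1/lim|a_n|^(1/n) = 54/10 = 27/5

27/5


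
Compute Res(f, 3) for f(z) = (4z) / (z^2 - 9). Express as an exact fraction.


Step 1: Q(z) = z^2 - 9 = (z - 3)(z + 3)
Step 2: Q'(z) = 2z
Step 3: Q'(3) = 6, P(3) = 12
Step 4: Res = P(3)/Q'(3) = 12/6 = 2

2


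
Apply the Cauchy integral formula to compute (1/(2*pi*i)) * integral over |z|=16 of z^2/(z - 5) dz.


Step 1: f(z) = z^2, a = 5 is inside |z| = 16
Step 2: By Cauchy integral formula: (1/(2pi*i)) * integral = f(a)
Step 3: f(5) = 5^2 = 25

25


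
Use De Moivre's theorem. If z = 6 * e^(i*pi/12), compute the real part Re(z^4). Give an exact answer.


Step 1: By De Moivre's theorem, z^4 = 6^4 * e^(i*4*pi/12) = 1296 * (cos(pi/3) + i*sin(pi/3))
Step 2: |z|^4 = 6^4 = 1296
Step 3: The angle pi/3 already lies in [0, 2*pi)
Step 4: cos(pi/3) = 1/2
Step 5: Re(z^4) = 1296 * 1/2 = 648

648


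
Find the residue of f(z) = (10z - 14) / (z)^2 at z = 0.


Step 1: Pole of order 2 at z = 0
Step 2: Res = lim d/dz [(z)^2 * f(z)] as z -> 0
Step 3: (z)^2 * f(z) = 10z - 14
Step 4: d/dz[10z - 14] = 10

10


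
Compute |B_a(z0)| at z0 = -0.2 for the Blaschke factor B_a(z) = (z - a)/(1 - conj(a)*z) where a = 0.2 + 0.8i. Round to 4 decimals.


Step 1: Numerator z0 - a = -0.2 - (0.2 + 0.8i) = -0.4 - 0.8i
Step 2: Denominator 1 - conj(a)*z0 = 1 - (0.2 - 0.8i)*(-0.2) = 1.04 - 0.16i
Step 3: |z0 - a|^2 = (-0.4)^2 + (-0.8)^2 = 0.8; |1 - conj(a)*z0|^2 = 1.04^2 + (-0.16)^2 = 1.1072
Step 4: |B_a(-0.2)| = sqrt(0.8 / 1.1072) = sqrt(0.722543)
Step 5: = 0.85

0.85


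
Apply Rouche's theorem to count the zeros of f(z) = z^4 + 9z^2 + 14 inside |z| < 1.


Step 1: On |z| = 1 the three terms have sizes |z^4| = 1^4 = 1, |9z^2| = 9*1^2 = 9, |14| = 14
Step 2: The dominant term is g(z) = 14; let h(z) = z^4 + 9z^2 so f = g + h
Step 3: On |z| = 1: |g| = 14 and |h| <= 1 + 9 = 10
Step 4: Since 14 > 10, |h| < |g| on |z| = 1, so by Rouche f has the same number of zeros as g inside |z| < 1
Step 5: g(z) = 14 is a nonzero constant with no zeros inside |z| < 1. Answer = 0

0


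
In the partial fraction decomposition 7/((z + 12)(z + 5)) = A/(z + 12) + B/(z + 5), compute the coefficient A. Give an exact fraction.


Step 1: Multiply both sides by (z + 12) and set z = -12
Step 2: A = 7 / (-12 + 5)
Step 3: A = 7 / (-7)
Step 4: A = -1

-1


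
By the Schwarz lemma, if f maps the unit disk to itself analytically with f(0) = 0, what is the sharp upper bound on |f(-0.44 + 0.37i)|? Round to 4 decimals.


Step 1: Schwarz lemma: if f: D -> D is analytic with f(0) = 0, then |f(z)| <= |z| for all z in D, and this is sharp (f(z) = z).
Step 2: |z0|^2 = (-0.44)^2 + 0.37^2 = 0.3305
Step 3: |z0| = sqrt(0.3305) = 0.574891
Step 4: Best bound = |z0| = 0.5749

0.5749


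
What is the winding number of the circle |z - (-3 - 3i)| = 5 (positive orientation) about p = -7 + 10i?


Step 1: Center c = (-3, -3), radius = 5
Step 2: |p - c|^2 = (-4)^2 + 13^2 = 185
Step 3: r^2 = 25
Step 4: |p-c| > r so winding number = 0

0


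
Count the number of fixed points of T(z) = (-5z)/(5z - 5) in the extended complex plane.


Step 1: Fixed points satisfy T(z) = z
Step 2: 5z^2 = 0
Step 3: Discriminant = 0^2 - 4*5*0 = 0
Step 4: Number of fixed points = 1

1


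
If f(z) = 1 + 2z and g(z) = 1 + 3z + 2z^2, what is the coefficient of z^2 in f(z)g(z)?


Step 1: z^2 term in f*g comes from: (1)*(2z^2) + (2z)*(3z) + (0)*(1)
Step 2: = 2 + 6 + 0
Step 3: = 8

8


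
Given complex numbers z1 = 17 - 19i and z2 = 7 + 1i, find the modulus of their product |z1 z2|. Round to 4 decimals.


Step 1: |z1| = sqrt(17^2 + (-19)^2) = sqrt(650)
Step 2: |z2| = sqrt(7^2 + 1^2) = sqrt(50)
Step 3: |z1*z2| = |z1|*|z2| = sqrt(650) * sqrt(50) = sqrt(650 * 50) = sqrt(32500)
Step 4: = 180.2776

180.2776


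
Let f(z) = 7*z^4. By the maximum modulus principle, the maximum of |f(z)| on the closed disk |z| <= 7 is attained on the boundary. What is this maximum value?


Step 1: On |z| = 7, |f(z)| = 7 * |z|^4 = 7 * 7^4
Step 2: By maximum modulus principle, maximum is on boundary.
Step 3: Maximum = 7 * 2401 = 16807

16807


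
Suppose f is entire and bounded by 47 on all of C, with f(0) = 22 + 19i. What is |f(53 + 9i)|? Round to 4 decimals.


Step 1: By Liouville's theorem, a bounded entire function is constant.
Step 2: f(z) = f(0) = 22 + 19i for all z.
Step 3: |f(w)| = |22 + 19i| = sqrt(484 + 361)
Step 4: = 29.0689

29.0689


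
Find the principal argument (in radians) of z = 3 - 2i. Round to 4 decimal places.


Step 1: z = 3 - 2i
Step 2: arg(z) = atan2(-2, 3)
Step 3: arg(z) = -0.588

-0.588


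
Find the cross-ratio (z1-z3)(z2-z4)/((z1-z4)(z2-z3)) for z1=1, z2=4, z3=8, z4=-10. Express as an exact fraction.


Step 1: (z1-z3)(z2-z4) = (-7) * 14 = -98
Step 2: (z1-z4)(z2-z3) = 11 * (-4) = -44
Step 3: Cross-ratio = 98/44 = 49/22

49/22


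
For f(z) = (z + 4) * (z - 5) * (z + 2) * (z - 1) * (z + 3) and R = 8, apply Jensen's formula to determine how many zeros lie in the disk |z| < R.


Jensen's formula: (1/2pi)*integral log|f(Re^it)|dt = log|f(0)| + sum_{|a_k|<R} log(R/|a_k|)
Step 1: f(0) = 4 * (-5) * 2 * (-1) * 3 = 120
Step 2: log|f(0)| = log|-4| + log|5| + log|-2| + log|1| + log|-3| = 4.7875
Step 3: Zeros inside |z| < 8: -4, 5, -2, 1, -3
Step 4: Jensen sum = log(8/4) + log(8/5) + log(8/2) + log(8/1) + log(8/3) = 5.6097
Step 5: n(R) = number of terms in the Jensen sum = count of zeros inside |z| < 8 = 5

5


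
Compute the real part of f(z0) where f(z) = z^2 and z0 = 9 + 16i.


Step 1: z0 = 9 + 16i
Step 2: z0^2 = 9^2 - 16^2 + 288i
Step 3: real part = 81 - 256 = -175

-175


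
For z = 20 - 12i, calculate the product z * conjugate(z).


Step 1: conj(z) = 20 + 12i
Step 2: z * conj(z) = 20^2 + (-12)^2
Step 3: = 400 + 144 = 544

544


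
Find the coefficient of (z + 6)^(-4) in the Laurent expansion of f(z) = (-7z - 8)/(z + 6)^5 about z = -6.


Step 1: Write the numerator in powers of (z + 6): -7z - 8 = -7(z + 6) + (-7*(-6) - 8) = -7(z + 6) + 34
Step 2: Divide by (z + 6)^5: f(z) = 34(z + 6)^(-5) - 7(z + 6)^(-4)
Step 3: This finite sum is the Laurent series of f about z = -6.
Step 4: Coefficient of (z + 6)^(-4) = coefficient of (z + 6) in the re-centred numerator = -7

-7


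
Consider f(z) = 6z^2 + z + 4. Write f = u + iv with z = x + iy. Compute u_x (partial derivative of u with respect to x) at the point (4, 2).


Step 1: f(z) = 6(x+iy)^2 + (x+iy) + 4
Step 2: u = 6(x^2 - y^2) + x + 4
Step 3: u_x = 12x + 1
Step 4: At (4, 2): u_x = 48 + 1 = 49

49


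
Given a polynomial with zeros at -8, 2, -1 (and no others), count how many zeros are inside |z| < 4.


Step 1: Check each root:
  z = -8: |-8| = 8 >= 4
  z = 2: |2| = 2 < 4
  z = -1: |-1| = 1 < 4
Step 2: Count = 2

2


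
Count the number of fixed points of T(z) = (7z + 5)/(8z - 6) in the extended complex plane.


Step 1: Fixed points satisfy T(z) = z
Step 2: 8z^2 - 13z - 5 = 0
Step 3: Discriminant = (-13)^2 - 4*8*(-5) = 329
Step 4: Number of fixed points = 2

2


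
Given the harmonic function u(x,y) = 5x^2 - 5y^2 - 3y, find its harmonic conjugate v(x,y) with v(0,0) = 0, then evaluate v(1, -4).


Step 1: v_x = -u_y = 10y + 3
Step 2: v_y = u_x = 10x + 0
Step 3: v = 10xy + 3x + C
Step 4: v(0,0) = 0 => C = 0
Step 5: v(1, -4) = -37

-37


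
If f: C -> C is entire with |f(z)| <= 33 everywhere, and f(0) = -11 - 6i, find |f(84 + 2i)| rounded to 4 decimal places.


Step 1: By Liouville's theorem, a bounded entire function is constant.
Step 2: f(z) = f(0) = -11 - 6i for all z.
Step 3: |f(w)| = |-11 - 6i| = sqrt(121 + 36)
Step 4: = 12.53

12.53


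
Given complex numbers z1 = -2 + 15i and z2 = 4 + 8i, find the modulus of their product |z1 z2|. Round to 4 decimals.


Step 1: |z1| = sqrt((-2)^2 + 15^2) = sqrt(229)
Step 2: |z2| = sqrt(4^2 + 8^2) = sqrt(80)
Step 3: |z1*z2| = |z1|*|z2| = sqrt(229) * sqrt(80) = sqrt(229 * 80) = sqrt(18320)
Step 4: = 135.3514

135.3514


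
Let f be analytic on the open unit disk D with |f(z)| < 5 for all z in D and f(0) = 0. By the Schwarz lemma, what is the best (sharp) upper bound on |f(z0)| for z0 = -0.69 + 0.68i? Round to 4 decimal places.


Step 1: g = f/5 maps D -> D with g(0) = 0, so by the Schwarz lemma |g(z)| <= |z|, i.e. |f(z)| <= 5|z|; this is sharp (f(z) = 5z).
Step 2: |z0|^2 = (-0.69)^2 + 0.68^2 = 0.9385
Step 3: |z0| = sqrt(0.9385) = 0.968762
Step 4: Best bound = 5 * |z0| = 5 * 0.968762 = 4.8438

4.8438


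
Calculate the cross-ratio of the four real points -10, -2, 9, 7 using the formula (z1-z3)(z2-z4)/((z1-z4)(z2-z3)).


Step 1: (z1-z3)(z2-z4) = (-19) * (-9) = 171
Step 2: (z1-z4)(z2-z3) = (-17) * (-11) = 187
Step 3: Cross-ratio = 171/187 = 171/187

171/187


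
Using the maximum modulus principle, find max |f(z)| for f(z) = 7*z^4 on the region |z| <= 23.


Step 1: On |z| = 23, |f(z)| = 7 * |z|^4 = 7 * 23^4
Step 2: By maximum modulus principle, maximum is on boundary.
Step 3: Maximum = 7 * 279841 = 1958887

1958887


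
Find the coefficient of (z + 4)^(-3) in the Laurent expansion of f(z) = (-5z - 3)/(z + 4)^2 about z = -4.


Step 1: Write the numerator in powers of (z + 4): -5z - 3 = -5(z + 4) + (-5*(-4) - 3) = -5(z + 4) + 17
Step 2: Divide by (z + 4)^2: f(z) = 17(z + 4)^(-2) - 5(z + 4)^(-1)
Step 3: This finite sum is the Laurent series of f about z = -4.
Step 4: Only the powers -2 and -1 appear, so the coefficient of (z + 4)^(-3) = 0

0


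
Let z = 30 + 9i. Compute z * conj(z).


Step 1: conj(z) = 30 - 9i
Step 2: z * conj(z) = 30^2 + 9^2
Step 3: = 900 + 81 = 981

981


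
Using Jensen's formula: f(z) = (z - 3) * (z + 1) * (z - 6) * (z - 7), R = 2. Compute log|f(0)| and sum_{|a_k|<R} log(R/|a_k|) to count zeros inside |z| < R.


Jensen's formula: (1/2pi)*integral log|f(Re^it)|dt = log|f(0)| + sum_{|a_k|<R} log(R/|a_k|)
Step 1: f(0) = (-3) * 1 * (-6) * (-7) = -126
Step 2: log|f(0)| = log|3| + log|-1| + log|6| + log|7| = 4.8363
Step 3: Zeros inside |z| < 2: -1
Step 4: Jensen sum = log(2/1) = 0.6931
Step 5: n(R) = number of terms in the Jensen sum = count of zeros inside |z| < 2 = 1

1


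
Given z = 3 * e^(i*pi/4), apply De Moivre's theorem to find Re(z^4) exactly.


Step 1: By De Moivre's theorem, z^4 = 3^4 * e^(i*4*pi/4) = 81 * (cos(pi) + i*sin(pi))
Step 2: |z|^4 = 3^4 = 81
Step 3: The angle pi already lies in [0, 2*pi)
Step 4: cos(pi) = -1
Step 5: Re(z^4) = 81 * (-1) = -81

-81


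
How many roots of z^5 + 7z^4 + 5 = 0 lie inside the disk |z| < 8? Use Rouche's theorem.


Step 1: On |z| = 8 the three terms have sizes |z^5| = 8^5 = 32768, |7z^4| = 7*8^4 = 28672, |5| = 5
Step 2: The dominant term is g(z) = z^5; let h(z) = 7z^4 + 5 so f = g + h
Step 3: On |z| = 8: |g| = 32768 and |h| <= 28672 + 5 = 28677
Step 4: Since 32768 > 28677, |h| < |g| on |z| = 8, so by Rouche f has the same number of zeros as g inside |z| < 8
Step 5: g(z) = z^5 has 5 zeros (all at the origin) inside |z| < 8. Answer = 5

5


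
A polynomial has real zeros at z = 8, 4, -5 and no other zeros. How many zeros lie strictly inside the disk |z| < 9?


Step 1: Check each root:
  z = 8: |8| = 8 < 9
  z = 4: |4| = 4 < 9
  z = -5: |-5| = 5 < 9
Step 2: Count = 3

3


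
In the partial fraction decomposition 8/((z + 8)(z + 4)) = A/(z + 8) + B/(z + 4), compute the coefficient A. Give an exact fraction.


Step 1: Multiply both sides by (z + 8) and set z = -8
Step 2: A = 8 / (-8 + 4)
Step 3: A = 8 / (-4)
Step 4: A = -2

-2


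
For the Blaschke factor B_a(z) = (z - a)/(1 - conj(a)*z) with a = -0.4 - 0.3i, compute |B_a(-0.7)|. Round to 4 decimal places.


Step 1: Numerator z0 - a = -0.7 - (-0.4 - 0.3i) = -0.3 + 0.3i
Step 2: Denominator 1 - conj(a)*z0 = 1 - (-0.4 + 0.3i)*(-0.7) = 0.72 + 0.21i
Step 3: |z0 - a|^2 = (-0.3)^2 + 0.3^2 = 0.18; |1 - conj(a)*z0|^2 = 0.72^2 + 0.21^2 = 0.5625
Step 4: |B_a(-0.7)| = sqrt(0.18 / 0.5625) = sqrt(0.32)
Step 5: = 0.5657

0.5657


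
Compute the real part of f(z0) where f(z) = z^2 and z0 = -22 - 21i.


Step 1: z0 = -22 - 21i
Step 2: z0^2 = (-22)^2 - (-21)^2 + 924i
Step 3: real part = 484 - 441 = 43

43


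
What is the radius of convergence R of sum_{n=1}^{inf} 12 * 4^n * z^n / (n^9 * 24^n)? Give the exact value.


Step 1: General term a_n = 12 * 4^n / (n^9 * 24^n)
Step 2: By the root test, |a_n|^(1/n) = 12^(1/n) * 4 / (n^(9/n) * 24) -> 4/24 as n -> infinity (since 12^(1/n) -> 1 and n^(9/n) -> 1)
Step 3: R = 1/lim|a_n|^(1/n) = 24/4 = 6

6


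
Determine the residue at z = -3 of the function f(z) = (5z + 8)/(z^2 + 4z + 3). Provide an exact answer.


Step 1: Q(z) = z^2 + 4z + 3 = (z + 3)(z + 1)
Step 2: Q'(z) = 2z + 4
Step 3: Q'(-3) = -2, P(-3) = -7
Step 4: Res = P(-3)/Q'(-3) = -7/(-2) = 7/2

7/2


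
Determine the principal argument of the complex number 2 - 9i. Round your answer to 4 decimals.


Step 1: z = 2 - 9i
Step 2: arg(z) = atan2(-9, 2)
Step 3: arg(z) = -1.3521

-1.3521


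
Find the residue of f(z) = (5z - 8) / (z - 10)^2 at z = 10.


Step 1: Pole of order 2 at z = 10
Step 2: Res = lim d/dz [(z - 10)^2 * f(z)] as z -> 10
Step 3: (z - 10)^2 * f(z) = 5z - 8
Step 4: d/dz[5z - 8] = 5

5


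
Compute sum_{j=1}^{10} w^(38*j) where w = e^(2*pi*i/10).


Step 1: The sum sum_{j=1}^{n} w^(k*j) equals n if n | k, else 0.
Step 2: Here n = 10, k = 38
Step 3: Does n divide k? 10 | 38 -> False
Step 4: Sum = 0

0


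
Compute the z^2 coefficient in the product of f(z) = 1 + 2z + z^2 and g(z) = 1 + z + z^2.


Step 1: z^2 term in f*g comes from: (1)*(z^2) + (2z)*(z) + (z^2)*(1)
Step 2: = 1 + 2 + 1
Step 3: = 4

4


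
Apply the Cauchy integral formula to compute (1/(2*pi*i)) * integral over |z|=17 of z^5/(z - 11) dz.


Step 1: f(z) = z^5, a = 11 is inside |z| = 17
Step 2: By Cauchy integral formula: (1/(2pi*i)) * integral = f(a)
Step 3: f(11) = 11^5 = 161051

161051
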